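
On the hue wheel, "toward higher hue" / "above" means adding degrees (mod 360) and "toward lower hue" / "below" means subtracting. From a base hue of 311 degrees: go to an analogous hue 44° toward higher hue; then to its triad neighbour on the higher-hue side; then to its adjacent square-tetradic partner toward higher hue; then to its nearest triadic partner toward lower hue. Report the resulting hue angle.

analog 44° ↑ +44°: 311 + 44 = 355°
triadic ↑ +120°: 355 + 120 = 475 → 475 − 360 = 115°
square ↑ +90°: 115 + 90 = 205°
triadic ↓ −120°: 205 − 120 = 85°

85°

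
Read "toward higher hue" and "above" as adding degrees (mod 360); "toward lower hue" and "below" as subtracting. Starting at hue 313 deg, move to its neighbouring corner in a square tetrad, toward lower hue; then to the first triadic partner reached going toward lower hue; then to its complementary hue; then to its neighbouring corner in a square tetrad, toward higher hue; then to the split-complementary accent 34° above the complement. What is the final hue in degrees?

313 − 90 = 223°   (square ↓)
223 − 120 = 103°   (triadic ↓)
103 + 180 = 283°   (complement)
283 + 90 = 373 → 373 − 360 = 13°   (square ↑)
13 + 214 = 227°   (split-comp 34° ↑)

227°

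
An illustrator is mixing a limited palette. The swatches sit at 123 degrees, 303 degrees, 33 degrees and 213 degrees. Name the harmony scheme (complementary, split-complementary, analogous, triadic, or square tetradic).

Sort the hues: 33°, 123°, 213°, 303°.
Successive gaps around the wheel: 90°, 90°, 90°, 90°.
Four hues every 90° form a square tetradic scheme.

square tetradic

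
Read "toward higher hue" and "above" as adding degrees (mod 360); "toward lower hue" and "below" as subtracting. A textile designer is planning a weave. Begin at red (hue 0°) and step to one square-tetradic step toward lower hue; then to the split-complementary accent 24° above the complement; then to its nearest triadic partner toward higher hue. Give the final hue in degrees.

0 − 90 = -90 → -90 + 360 = 270°   (square ↓)
270 + 204 = 474 → 474 − 360 = 114°   (split-comp 24° ↑)
114 + 120 = 234°   (triadic ↑)

234°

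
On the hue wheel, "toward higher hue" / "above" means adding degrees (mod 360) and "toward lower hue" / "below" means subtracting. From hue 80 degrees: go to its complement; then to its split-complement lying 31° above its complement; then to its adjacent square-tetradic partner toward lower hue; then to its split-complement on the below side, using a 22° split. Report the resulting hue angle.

+180° (complement): 80 + 180 = 260°
+211° (split-comp 31° ↑): 260 + 211 = 471 → 471 − 360 = 111°
−90° (square ↓): 111 − 90 = 21°
+158° (split-comp 22° ↓): 21 + 158 = 179°

179°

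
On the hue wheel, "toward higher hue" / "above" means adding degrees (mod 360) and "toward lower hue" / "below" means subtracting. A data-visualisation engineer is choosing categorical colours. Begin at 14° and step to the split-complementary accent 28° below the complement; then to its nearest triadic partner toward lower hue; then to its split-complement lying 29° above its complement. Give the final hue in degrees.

+152° (split-comp 28° ↓): 14 + 152 = 166°
−120° (triadic ↓): 166 − 120 = 46°
+209° (split-comp 29° ↑): 46 + 209 = 255°

255°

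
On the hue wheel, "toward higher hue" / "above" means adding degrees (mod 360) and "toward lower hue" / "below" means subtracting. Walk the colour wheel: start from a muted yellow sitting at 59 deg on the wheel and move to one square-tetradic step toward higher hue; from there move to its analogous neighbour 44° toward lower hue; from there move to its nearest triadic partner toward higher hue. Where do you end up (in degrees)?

+90° (square ↑): 59 + 90 = 149°
−44° (analog 44° ↓): 149 − 44 = 105°
+120° (triadic ↑): 105 + 120 = 225°

225°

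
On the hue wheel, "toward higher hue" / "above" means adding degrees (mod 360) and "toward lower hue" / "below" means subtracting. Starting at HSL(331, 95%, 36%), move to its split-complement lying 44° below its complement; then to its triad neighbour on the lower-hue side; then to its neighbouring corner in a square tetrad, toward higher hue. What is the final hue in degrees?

+136° (split-comp 44° ↓): 331 + 136 = 467 → 467 − 360 = 107°
−120° (triadic ↓): 107 − 120 = -13 → -13 + 360 = 347°
+90° (square ↑): 347 + 90 = 437 → 437 − 360 = 77°

77°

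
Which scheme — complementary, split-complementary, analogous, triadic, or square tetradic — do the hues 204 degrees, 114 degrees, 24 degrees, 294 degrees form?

Sort the hues: 24°, 114°, 204°, 294°.
Successive gaps around the wheel: 90°, 90°, 90°, 90°.
Four hues every 90° form a square tetradic scheme.

square tetradic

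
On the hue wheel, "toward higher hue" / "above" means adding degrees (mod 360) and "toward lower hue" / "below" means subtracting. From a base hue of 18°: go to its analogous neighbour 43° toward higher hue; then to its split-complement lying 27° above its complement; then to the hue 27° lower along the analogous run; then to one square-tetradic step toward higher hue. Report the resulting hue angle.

331°

+43° (analog 43° ↑): 18 + 43 = 61°
+207° (split-comp 27° ↑): 61 + 207 = 268°
−27° (analog 27° ↓): 268 − 27 = 241°
+90° (square ↑): 241 + 90 = 331°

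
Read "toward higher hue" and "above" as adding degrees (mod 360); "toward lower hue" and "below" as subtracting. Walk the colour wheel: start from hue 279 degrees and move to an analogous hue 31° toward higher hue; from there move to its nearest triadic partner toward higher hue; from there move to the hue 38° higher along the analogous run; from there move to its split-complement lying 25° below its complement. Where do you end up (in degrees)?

263°

analog 31° ↑ +31°: 279 + 31 = 310°
triadic ↑ +120°: 310 + 120 = 430 → 430 − 360 = 70°
analog 38° ↑ +38°: 70 + 38 = 108°
split-comp 25° ↓ +155°: 108 + 155 = 263°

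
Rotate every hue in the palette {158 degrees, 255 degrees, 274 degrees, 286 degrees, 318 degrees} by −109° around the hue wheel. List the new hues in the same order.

158 − 109 = 49°
255 − 109 = 146°
274 − 109 = 165°
286 − 109 = 177°
318 − 109 = 209°

49°, 146°, 165°, 177°, 209°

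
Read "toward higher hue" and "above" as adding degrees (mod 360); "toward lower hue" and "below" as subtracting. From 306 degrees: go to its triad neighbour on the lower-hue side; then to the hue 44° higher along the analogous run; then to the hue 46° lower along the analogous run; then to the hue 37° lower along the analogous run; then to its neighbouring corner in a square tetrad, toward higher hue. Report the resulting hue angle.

237°

−120° (triadic ↓): 306 − 120 = 186°
+44° (analog 44° ↑): 186 + 44 = 230°
−46° (analog 46° ↓): 230 − 46 = 184°
−37° (analog 37° ↓): 184 − 37 = 147°
+90° (square ↑): 147 + 90 = 237°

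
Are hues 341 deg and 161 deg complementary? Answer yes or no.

Angular distance: |341 − 161| = 180 = 180°.
Complementary requires 180°.

yes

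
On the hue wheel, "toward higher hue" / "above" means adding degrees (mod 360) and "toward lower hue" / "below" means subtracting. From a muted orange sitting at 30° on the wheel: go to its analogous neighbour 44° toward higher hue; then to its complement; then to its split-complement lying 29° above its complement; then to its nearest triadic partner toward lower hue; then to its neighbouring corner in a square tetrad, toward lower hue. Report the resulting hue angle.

+44° (analog 44° ↑): 30 + 44 = 74°
+180° (complement): 74 + 180 = 254°
+209° (split-comp 29° ↑): 254 + 209 = 463 → 463 − 360 = 103°
−120° (triadic ↓): 103 − 120 = -17 → -17 + 360 = 343°
−90° (square ↓): 343 − 90 = 253°

253°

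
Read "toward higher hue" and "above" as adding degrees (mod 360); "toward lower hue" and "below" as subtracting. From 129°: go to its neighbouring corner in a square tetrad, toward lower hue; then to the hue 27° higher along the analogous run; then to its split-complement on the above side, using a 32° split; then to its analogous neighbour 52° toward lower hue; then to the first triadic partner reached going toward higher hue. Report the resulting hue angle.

346°

129 − 90 = 39°   (square ↓)
39 + 27 = 66°   (analog 27° ↑)
66 + 212 = 278°   (split-comp 32° ↑)
278 − 52 = 226°   (analog 52° ↓)
226 + 120 = 346°   (triadic ↑)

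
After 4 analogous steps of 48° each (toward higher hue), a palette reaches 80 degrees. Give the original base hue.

4 steps of 48° (toward higher hue) give a net shift of +192°.
Start = end − shift: 80 − 192 = -112 → -112 + 360 = 248°

248°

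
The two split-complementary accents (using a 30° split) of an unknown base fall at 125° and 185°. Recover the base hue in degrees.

335°

The accents sit 30° either side of the complement, so the complement is their short-arc midpoint on the wheel.
Short-arc midpoint of 125° and 185°: 155°.
Base is 180° from the complement: 155 − 180 = -25 → -25 + 360 = 335°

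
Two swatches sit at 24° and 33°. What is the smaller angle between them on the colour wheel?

|24 − 33| = 9.
9 ≤ 180, so the shorter arc is 9°.

9°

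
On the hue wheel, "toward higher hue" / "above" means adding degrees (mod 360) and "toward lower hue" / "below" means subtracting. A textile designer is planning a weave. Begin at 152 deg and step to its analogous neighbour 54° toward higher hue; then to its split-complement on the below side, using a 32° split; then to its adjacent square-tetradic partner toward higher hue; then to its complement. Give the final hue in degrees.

analog 54° ↑ +54°: 152 + 54 = 206°
split-comp 32° ↓ +148°: 206 + 148 = 354°
square ↑ +90°: 354 + 90 = 444 → 444 − 360 = 84°
complement +180°: 84 + 180 = 264°

264°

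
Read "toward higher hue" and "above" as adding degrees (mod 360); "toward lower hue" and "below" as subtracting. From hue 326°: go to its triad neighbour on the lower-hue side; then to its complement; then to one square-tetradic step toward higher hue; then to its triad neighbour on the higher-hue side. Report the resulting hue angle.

236°

326 − 120 = 206°   (triadic ↓)
206 + 180 = 386 → 386 − 360 = 26°   (complement)
26 + 90 = 116°   (square ↑)
116 + 120 = 236°   (triadic ↑)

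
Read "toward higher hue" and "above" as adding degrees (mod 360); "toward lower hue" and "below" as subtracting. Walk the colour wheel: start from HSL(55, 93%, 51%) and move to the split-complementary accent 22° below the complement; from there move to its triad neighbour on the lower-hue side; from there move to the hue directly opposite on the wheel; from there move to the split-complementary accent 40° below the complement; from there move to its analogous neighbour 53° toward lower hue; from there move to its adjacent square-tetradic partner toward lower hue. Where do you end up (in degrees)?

55 + 158 = 213°   (split-comp 22° ↓)
213 − 120 = 93°   (triadic ↓)
93 + 180 = 273°   (complement)
273 + 140 = 413 → 413 − 360 = 53°   (split-comp 40° ↓)
53 − 53 = 0°   (analog 53° ↓)
0 − 90 = -90 → -90 + 360 = 270°   (square ↓)

270°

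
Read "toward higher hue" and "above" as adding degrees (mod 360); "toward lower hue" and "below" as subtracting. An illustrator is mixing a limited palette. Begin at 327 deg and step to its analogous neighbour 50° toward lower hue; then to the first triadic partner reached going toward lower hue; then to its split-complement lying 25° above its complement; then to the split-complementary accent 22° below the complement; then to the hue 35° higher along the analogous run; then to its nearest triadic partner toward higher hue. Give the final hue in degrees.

315°

−50° (analog 50° ↓): 327 − 50 = 277°
−120° (triadic ↓): 277 − 120 = 157°
+205° (split-comp 25° ↑): 157 + 205 = 362 → 362 − 360 = 2°
+158° (split-comp 22° ↓): 2 + 158 = 160°
+35° (analog 35° ↑): 160 + 35 = 195°
+120° (triadic ↑): 195 + 120 = 315°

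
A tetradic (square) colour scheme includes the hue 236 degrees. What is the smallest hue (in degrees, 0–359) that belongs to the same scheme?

56°

A square tetradic scheme places four hues every 90°.
The full set through 236° is {56°, 146°, 236°, 326°}.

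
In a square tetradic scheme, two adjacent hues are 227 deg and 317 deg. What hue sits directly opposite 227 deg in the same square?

47°

A square tetradic scheme places four hues 90° apart; opposite corners are 180° apart.
227 + 180 = 407 → 407 − 360 = 47°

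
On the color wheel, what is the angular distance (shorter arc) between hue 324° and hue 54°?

90°

|324 − 54| = 270.
The shorter arc is 360 − 270 = 90°.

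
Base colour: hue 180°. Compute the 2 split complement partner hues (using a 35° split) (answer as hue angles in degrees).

Complement of 180°: 180 + 180 = 360 → 360 − 360 = 0°
0 − 35 = -35 → -35 + 360 = 325°
0 + 35 = 35°

325° and 35°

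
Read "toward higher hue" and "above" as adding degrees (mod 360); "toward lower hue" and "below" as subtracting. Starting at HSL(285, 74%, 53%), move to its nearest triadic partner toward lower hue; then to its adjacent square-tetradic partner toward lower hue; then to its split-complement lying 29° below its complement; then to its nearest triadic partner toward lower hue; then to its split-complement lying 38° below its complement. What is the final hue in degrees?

−120° (triadic ↓): 285 − 120 = 165°
−90° (square ↓): 165 − 90 = 75°
+151° (split-comp 29° ↓): 75 + 151 = 226°
−120° (triadic ↓): 226 − 120 = 106°
+142° (split-comp 38° ↓): 106 + 142 = 248°

248°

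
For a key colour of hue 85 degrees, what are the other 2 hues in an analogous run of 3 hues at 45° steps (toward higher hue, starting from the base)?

Analogous hues sit every 45° along the wheel.
85 + 45 = 130°
85 + 90 = 175°

130° and 175°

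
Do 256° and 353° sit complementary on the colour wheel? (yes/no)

Angular distance: |256 − 353| = 97 = 97°.
Complementary requires 180°.

no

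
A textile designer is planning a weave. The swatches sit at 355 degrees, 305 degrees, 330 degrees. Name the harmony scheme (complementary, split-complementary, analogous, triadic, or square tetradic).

Sort the hues: 305°, 330°, 355°.
Successive gaps around the wheel: 25°, 25°, 310°.
A run of hues at equal small steps (25°) with one large closing gap is an analogous group.

analogous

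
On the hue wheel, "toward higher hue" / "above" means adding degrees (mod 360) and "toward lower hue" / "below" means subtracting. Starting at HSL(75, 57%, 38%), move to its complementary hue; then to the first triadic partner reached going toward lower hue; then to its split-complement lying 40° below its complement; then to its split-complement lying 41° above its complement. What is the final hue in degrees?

136°

+180° (complement): 75 + 180 = 255°
−120° (triadic ↓): 255 − 120 = 135°
+140° (split-comp 40° ↓): 135 + 140 = 275°
+221° (split-comp 41° ↑): 275 + 221 = 496 → 496 − 360 = 136°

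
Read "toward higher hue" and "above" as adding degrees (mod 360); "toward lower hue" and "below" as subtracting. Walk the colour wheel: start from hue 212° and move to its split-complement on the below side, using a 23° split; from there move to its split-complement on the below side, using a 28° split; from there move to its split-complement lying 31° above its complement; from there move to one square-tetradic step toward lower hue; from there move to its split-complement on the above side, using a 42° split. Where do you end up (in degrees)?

144°

+157° (split-comp 23° ↓): 212 + 157 = 369 → 369 − 360 = 9°
+152° (split-comp 28° ↓): 9 + 152 = 161°
+211° (split-comp 31° ↑): 161 + 211 = 372 → 372 − 360 = 12°
−90° (square ↓): 12 − 90 = -78 → -78 + 360 = 282°
+222° (split-comp 42° ↑): 282 + 222 = 504 → 504 − 360 = 144°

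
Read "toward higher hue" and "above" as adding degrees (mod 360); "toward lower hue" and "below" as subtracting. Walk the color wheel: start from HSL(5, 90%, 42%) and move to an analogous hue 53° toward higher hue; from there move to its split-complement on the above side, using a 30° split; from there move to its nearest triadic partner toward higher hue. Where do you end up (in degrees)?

28°

+53° (analog 53° ↑): 5 + 53 = 58°
+210° (split-comp 30° ↑): 58 + 210 = 268°
+120° (triadic ↑): 268 + 120 = 388 → 388 − 360 = 28°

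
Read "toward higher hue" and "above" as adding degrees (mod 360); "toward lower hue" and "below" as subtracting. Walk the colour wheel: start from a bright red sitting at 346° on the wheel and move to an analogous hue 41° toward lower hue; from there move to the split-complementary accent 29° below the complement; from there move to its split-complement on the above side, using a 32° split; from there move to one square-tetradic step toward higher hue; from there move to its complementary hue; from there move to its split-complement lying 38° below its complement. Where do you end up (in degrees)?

0°

analog 41° ↓ −41°: 346 − 41 = 305°
split-comp 29° ↓ +151°: 305 + 151 = 456 → 456 − 360 = 96°
split-comp 32° ↑ +212°: 96 + 212 = 308°
square ↑ +90°: 308 + 90 = 398 → 398 − 360 = 38°
complement +180°: 38 + 180 = 218°
split-comp 38° ↓ +142°: 218 + 142 = 360 → 360 − 360 = 0°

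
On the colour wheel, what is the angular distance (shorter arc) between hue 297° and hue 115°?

178°

|297 − 115| = 182.
The shorter arc is 360 − 182 = 178°.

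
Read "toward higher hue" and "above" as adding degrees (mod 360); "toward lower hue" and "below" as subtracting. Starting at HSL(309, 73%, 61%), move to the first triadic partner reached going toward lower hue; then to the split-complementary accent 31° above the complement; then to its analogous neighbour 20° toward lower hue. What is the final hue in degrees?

309 − 120 = 189°   (triadic ↓)
189 + 211 = 400 → 400 − 360 = 40°   (split-comp 31° ↑)
40 − 20 = 20°   (analog 20° ↓)

20°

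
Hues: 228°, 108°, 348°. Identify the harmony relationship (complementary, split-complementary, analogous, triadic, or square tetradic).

triadic

Sort the hues: 108°, 228°, 348°.
Successive gaps around the wheel: 120°, 120°, 120°.
Three hues equally spaced 120° apart form a triad.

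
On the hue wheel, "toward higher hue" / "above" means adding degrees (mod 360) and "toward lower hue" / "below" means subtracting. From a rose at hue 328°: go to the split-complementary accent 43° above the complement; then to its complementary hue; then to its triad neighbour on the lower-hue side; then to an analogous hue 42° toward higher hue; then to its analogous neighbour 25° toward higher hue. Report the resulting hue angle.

328 + 223 = 551 → 551 − 360 = 191°   (split-comp 43° ↑)
191 + 180 = 371 → 371 − 360 = 11°   (complement)
11 − 120 = -109 → -109 + 360 = 251°   (triadic ↓)
251 + 42 = 293°   (analog 42° ↑)
293 + 25 = 318°   (analog 25° ↑)

318°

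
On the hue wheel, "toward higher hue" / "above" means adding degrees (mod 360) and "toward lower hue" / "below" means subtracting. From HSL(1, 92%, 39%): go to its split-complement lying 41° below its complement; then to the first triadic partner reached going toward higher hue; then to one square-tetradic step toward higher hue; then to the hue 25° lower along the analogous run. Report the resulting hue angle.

325°

+139° (split-comp 41° ↓): 1 + 139 = 140°
+120° (triadic ↑): 140 + 120 = 260°
+90° (square ↑): 260 + 90 = 350°
−25° (analog 25° ↓): 350 − 25 = 325°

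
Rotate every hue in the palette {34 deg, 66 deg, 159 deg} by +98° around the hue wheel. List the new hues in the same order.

132°, 164°, 257°

34 + 98 = 132°
66 + 98 = 164°
159 + 98 = 257°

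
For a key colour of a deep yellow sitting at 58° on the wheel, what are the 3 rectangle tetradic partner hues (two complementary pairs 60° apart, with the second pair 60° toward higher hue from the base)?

A rectangular tetradic uses two complementary pairs 60° apart: offsets 0°, 60°, 180°, 240°.
58 + 60 = 118°
58 + 180 = 238°
58 + 240 = 298°

118°, 238°, and 298°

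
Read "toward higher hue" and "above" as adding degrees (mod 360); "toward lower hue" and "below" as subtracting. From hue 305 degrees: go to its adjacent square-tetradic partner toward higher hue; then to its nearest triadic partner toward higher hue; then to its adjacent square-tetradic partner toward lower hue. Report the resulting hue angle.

square ↑ +90°: 305 + 90 = 395 → 395 − 360 = 35°
triadic ↑ +120°: 35 + 120 = 155°
square ↓ −90°: 155 − 90 = 65°

65°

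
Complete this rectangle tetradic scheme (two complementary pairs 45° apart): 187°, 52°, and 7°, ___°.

232°

A rectangular tetradic uses two complementary pairs 45° apart: offsets 0°, 45°, 180°, 225°.
Among {7°, 52°, 187°}, 187° and 7° are a 180° pair.
The remaining hue 52° needs its own complement: 52 + 180 = 232°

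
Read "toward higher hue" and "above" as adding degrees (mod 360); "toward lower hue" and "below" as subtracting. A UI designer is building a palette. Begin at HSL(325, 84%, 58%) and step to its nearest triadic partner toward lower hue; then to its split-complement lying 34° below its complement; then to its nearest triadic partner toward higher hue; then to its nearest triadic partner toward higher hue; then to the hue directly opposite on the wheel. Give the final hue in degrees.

51°

325 − 120 = 205°   (triadic ↓)
205 + 146 = 351°   (split-comp 34° ↓)
351 + 120 = 471 → 471 − 360 = 111°   (triadic ↑)
111 + 120 = 231°   (triadic ↑)
231 + 180 = 411 → 411 − 360 = 51°   (complement)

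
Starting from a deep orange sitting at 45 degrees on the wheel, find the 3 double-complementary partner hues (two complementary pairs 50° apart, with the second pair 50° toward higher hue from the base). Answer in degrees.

95°, 225° and 275°

A rectangular tetradic uses two complementary pairs 50° apart: offsets 0°, 50°, 180°, 230°.
45 + 50 = 95°
45 + 180 = 225°
45 + 230 = 275°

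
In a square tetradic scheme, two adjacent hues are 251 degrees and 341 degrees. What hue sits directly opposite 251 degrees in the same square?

A square tetradic scheme places four hues 90° apart; opposite corners are 180° apart.
251 + 180 = 431 → 431 − 360 = 71°

71°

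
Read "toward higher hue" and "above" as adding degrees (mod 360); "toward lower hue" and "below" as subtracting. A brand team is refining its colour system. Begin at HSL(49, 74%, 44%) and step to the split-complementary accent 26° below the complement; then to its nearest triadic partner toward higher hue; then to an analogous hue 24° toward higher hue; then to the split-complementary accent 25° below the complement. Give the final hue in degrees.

142°

split-comp 26° ↓ +154°: 49 + 154 = 203°
triadic ↑ +120°: 203 + 120 = 323°
analog 24° ↑ +24°: 323 + 24 = 347°
split-comp 25° ↓ +155°: 347 + 155 = 502 → 502 − 360 = 142°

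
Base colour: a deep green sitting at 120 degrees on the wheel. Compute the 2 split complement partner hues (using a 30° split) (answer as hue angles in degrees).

270° and 330°

Complement of 120 degrees: 120 + 180 = 300°
300 − 30 = 270°
300 + 30 = 330°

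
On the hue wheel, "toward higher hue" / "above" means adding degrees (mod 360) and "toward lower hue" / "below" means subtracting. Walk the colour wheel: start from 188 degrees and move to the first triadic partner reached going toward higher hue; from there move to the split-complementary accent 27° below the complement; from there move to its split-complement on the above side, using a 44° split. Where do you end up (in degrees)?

188 + 120 = 308°   (triadic ↑)
308 + 153 = 461 → 461 − 360 = 101°   (split-comp 27° ↓)
101 + 224 = 325°   (split-comp 44° ↑)

325°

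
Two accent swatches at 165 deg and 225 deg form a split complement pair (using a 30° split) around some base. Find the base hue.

15°

The accents sit 30° either side of the complement, so the complement is their short-arc midpoint on the wheel.
Short-arc midpoint of 165° and 225°: 195°.
Base is 180° from the complement: 195 − 180 = 15°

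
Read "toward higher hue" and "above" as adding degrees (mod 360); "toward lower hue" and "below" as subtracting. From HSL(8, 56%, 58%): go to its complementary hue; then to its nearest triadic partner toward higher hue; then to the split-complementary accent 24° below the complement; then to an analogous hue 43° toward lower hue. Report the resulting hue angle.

+180° (complement): 8 + 180 = 188°
+120° (triadic ↑): 188 + 120 = 308°
+156° (split-comp 24° ↓): 308 + 156 = 464 → 464 − 360 = 104°
−43° (analog 43° ↓): 104 − 43 = 61°

61°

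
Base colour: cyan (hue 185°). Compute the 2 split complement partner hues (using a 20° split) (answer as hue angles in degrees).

345° and 25°

Split-complementary hues sit 20° either side of the complement.
Complement of 185°: 185 + 180 = 365 → 365 − 360 = 5°
5 − 20 = -15 → -15 + 360 = 345°
5 + 20 = 25°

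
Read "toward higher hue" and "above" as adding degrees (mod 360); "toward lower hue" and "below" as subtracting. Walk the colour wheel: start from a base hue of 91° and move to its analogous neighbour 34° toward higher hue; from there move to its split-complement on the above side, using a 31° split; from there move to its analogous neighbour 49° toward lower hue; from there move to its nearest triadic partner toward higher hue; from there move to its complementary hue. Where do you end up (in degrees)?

+34° (analog 34° ↑): 91 + 34 = 125°
+211° (split-comp 31° ↑): 125 + 211 = 336°
−49° (analog 49° ↓): 336 − 49 = 287°
+120° (triadic ↑): 287 + 120 = 407 → 407 − 360 = 47°
+180° (complement): 47 + 180 = 227°

227°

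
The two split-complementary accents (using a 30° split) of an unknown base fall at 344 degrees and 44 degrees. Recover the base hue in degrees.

194°

The accents sit 30° either side of the complement, so the complement is their short-arc midpoint on the wheel.
Short-arc midpoint of 344° and 44°: 14°.
Base is 180° from the complement: 14 − 180 = -166 → -166 + 360 = 194°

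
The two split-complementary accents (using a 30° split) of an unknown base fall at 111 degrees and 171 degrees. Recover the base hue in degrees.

321°

The accents sit 30° either side of the complement, so the complement is their short-arc midpoint on the wheel.
Short-arc midpoint of 111° and 171°: 141°.
Base is 180° from the complement: 141 − 180 = -39 → -39 + 360 = 321°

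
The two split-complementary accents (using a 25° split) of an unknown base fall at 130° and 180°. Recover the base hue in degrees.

The accents sit 25° either side of the complement, so the complement is their short-arc midpoint on the wheel.
Short-arc midpoint of 130° and 180°: 155°.
Base is 180° from the complement: 155 − 180 = -25 → -25 + 360 = 335°

335°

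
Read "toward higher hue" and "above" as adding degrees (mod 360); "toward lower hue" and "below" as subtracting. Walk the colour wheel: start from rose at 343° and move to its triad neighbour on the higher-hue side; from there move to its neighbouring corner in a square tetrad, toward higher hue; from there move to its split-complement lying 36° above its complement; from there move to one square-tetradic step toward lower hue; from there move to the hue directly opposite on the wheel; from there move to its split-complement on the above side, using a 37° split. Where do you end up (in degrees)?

+120° (triadic ↑): 343 + 120 = 463 → 463 − 360 = 103°
+90° (square ↑): 103 + 90 = 193°
+216° (split-comp 36° ↑): 193 + 216 = 409 → 409 − 360 = 49°
−90° (square ↓): 49 − 90 = -41 → -41 + 360 = 319°
+180° (complement): 319 + 180 = 499 → 499 − 360 = 139°
+217° (split-comp 37° ↑): 139 + 217 = 356°

356°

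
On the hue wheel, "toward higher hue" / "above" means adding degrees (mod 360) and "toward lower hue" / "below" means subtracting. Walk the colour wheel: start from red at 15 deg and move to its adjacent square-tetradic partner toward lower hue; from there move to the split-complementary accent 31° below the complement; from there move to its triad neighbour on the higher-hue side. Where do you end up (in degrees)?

194°

square ↓ −90°: 15 − 90 = -75 → -75 + 360 = 285°
split-comp 31° ↓ +149°: 285 + 149 = 434 → 434 − 360 = 74°
triadic ↑ +120°: 74 + 120 = 194°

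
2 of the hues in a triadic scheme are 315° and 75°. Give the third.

195°

A triad places three hues 120° apart.
The full set through 75° is {75°, 195°, 315°}.
Given {75°, 315°}, the missing hue is 195°.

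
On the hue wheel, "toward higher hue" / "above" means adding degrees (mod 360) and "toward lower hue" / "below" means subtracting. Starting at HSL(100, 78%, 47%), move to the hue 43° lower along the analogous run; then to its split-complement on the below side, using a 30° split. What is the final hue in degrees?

100 − 43 = 57°   (analog 43° ↓)
57 + 150 = 207°   (split-comp 30° ↓)

207°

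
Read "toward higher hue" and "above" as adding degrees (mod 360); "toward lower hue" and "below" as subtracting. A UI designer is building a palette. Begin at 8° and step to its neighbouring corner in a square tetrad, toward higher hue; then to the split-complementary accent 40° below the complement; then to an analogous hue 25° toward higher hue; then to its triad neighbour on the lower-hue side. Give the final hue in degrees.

+90° (square ↑): 8 + 90 = 98°
+140° (split-comp 40° ↓): 98 + 140 = 238°
+25° (analog 25° ↑): 238 + 25 = 263°
−120° (triadic ↓): 263 − 120 = 143°

143°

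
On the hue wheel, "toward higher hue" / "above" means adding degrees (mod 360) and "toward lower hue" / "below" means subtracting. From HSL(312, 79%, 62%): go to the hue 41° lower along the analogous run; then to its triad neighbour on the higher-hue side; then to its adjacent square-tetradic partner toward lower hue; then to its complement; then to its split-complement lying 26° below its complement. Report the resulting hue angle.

−41° (analog 41° ↓): 312 − 41 = 271°
+120° (triadic ↑): 271 + 120 = 391 → 391 − 360 = 31°
−90° (square ↓): 31 − 90 = -59 → -59 + 360 = 301°
+180° (complement): 301 + 180 = 481 → 481 − 360 = 121°
+154° (split-comp 26° ↓): 121 + 154 = 275°

275°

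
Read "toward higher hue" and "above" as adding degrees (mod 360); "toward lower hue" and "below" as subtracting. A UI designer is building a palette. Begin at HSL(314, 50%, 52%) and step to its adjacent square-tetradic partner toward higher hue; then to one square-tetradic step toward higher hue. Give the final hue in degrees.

134°

+90° (square ↑): 314 + 90 = 404 → 404 − 360 = 44°
+90° (square ↑): 44 + 90 = 134°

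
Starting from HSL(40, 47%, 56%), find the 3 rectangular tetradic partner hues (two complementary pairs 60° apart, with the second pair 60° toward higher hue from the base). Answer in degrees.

100°, 220°, and 280°

A rectangular tetradic uses two complementary pairs 60° apart: offsets 0°, 60°, 180°, 240°.
40 + 60 = 100°
40 + 180 = 220°
40 + 240 = 280°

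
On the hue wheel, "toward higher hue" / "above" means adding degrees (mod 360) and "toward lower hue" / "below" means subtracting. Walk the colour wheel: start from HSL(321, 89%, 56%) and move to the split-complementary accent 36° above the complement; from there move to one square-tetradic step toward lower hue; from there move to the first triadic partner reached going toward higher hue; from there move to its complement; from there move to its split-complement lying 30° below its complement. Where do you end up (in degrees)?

177°

321 + 216 = 537 → 537 − 360 = 177°   (split-comp 36° ↑)
177 − 90 = 87°   (square ↓)
87 + 120 = 207°   (triadic ↑)
207 + 180 = 387 → 387 − 360 = 27°   (complement)
27 + 150 = 177°   (split-comp 30° ↓)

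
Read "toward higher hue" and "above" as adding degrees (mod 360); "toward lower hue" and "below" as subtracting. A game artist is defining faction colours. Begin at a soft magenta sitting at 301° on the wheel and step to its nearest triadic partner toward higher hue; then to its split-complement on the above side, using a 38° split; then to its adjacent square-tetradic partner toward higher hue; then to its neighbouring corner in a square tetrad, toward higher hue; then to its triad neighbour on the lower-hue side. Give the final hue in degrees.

+120° (triadic ↑): 301 + 120 = 421 → 421 − 360 = 61°
+218° (split-comp 38° ↑): 61 + 218 = 279°
+90° (square ↑): 279 + 90 = 369 → 369 − 360 = 9°
+90° (square ↑): 9 + 90 = 99°
−120° (triadic ↓): 99 − 120 = -21 → -21 + 360 = 339°

339°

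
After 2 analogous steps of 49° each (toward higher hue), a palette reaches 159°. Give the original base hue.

61°

2 steps of 49° (toward higher hue) give a net shift of +98°.
Start = end − shift: 159 − 98 = 61°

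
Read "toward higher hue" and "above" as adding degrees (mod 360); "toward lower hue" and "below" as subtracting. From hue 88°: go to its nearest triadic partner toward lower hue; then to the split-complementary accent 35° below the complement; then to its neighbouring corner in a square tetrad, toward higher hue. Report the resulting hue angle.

88 − 120 = -32 → -32 + 360 = 328°   (triadic ↓)
328 + 145 = 473 → 473 − 360 = 113°   (split-comp 35° ↓)
113 + 90 = 203°   (square ↑)

203°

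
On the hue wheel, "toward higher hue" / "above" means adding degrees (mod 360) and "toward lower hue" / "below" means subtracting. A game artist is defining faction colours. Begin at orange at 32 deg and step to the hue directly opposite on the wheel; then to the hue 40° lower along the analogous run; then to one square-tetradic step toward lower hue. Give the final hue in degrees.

complement +180°: 32 + 180 = 212°
analog 40° ↓ −40°: 212 − 40 = 172°
square ↓ −90°: 172 − 90 = 82°

82°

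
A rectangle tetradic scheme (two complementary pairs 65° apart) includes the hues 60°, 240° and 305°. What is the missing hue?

A rectangular tetradic uses two complementary pairs 65° apart: offsets 0°, 65°, 180°, 245°.
Among {60°, 240°, 305°}, 240° and 60° are a 180° pair.
The remaining hue 305° needs its own complement: 305 + 180 = 485 → 485 − 360 = 125°

125°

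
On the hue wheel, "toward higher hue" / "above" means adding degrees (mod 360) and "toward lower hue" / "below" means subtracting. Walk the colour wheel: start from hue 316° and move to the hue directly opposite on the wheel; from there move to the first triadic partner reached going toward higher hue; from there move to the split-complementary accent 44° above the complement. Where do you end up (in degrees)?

+180° (complement): 316 + 180 = 496 → 496 − 360 = 136°
+120° (triadic ↑): 136 + 120 = 256°
+224° (split-comp 44° ↑): 256 + 224 = 480 → 480 − 360 = 120°

120°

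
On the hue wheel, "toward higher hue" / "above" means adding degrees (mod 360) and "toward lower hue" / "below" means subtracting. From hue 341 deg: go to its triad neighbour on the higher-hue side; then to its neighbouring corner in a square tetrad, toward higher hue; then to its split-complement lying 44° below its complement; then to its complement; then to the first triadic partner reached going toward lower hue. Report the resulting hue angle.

27°

341 + 120 = 461 → 461 − 360 = 101°   (triadic ↑)
101 + 90 = 191°   (square ↑)
191 + 136 = 327°   (split-comp 44° ↓)
327 + 180 = 507 → 507 − 360 = 147°   (complement)
147 − 120 = 27°   (triadic ↓)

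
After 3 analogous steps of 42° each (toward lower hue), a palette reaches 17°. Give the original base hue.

143°

3 steps of 42° (toward lower hue) give a net shift of −126°.
Start = end − shift: 17 + 126 = 143°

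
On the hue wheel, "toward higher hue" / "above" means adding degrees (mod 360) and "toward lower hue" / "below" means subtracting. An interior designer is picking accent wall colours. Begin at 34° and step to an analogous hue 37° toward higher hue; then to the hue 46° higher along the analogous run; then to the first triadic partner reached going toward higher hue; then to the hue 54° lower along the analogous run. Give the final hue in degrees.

183°

34 + 37 = 71°   (analog 37° ↑)
71 + 46 = 117°   (analog 46° ↑)
117 + 120 = 237°   (triadic ↑)
237 − 54 = 183°   (analog 54° ↓)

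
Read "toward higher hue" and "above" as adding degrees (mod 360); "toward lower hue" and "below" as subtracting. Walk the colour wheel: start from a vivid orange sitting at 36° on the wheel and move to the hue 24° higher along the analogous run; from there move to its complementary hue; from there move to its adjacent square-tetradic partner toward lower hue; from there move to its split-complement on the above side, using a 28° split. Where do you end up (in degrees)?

358°

+24° (analog 24° ↑): 36 + 24 = 60°
+180° (complement): 60 + 180 = 240°
−90° (square ↓): 240 − 90 = 150°
+208° (split-comp 28° ↑): 150 + 208 = 358°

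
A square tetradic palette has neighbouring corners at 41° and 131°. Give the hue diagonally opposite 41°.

221°

A square tetradic scheme places four hues 90° apart; opposite corners are 180° apart.
41 + 180 = 221°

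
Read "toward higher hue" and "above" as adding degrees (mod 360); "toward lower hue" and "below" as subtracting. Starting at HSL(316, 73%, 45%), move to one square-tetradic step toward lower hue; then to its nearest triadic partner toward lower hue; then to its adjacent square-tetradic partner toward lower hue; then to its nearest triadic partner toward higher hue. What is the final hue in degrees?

136°

−90° (square ↓): 316 − 90 = 226°
−120° (triadic ↓): 226 − 120 = 106°
−90° (square ↓): 106 − 90 = 16°
+120° (triadic ↑): 16 + 120 = 136°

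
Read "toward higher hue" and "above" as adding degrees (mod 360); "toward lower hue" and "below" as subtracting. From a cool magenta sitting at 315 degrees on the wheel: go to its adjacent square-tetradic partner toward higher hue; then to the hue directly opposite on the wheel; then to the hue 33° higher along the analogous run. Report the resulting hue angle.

+90° (square ↑): 315 + 90 = 405 → 405 − 360 = 45°
+180° (complement): 45 + 180 = 225°
+33° (analog 33° ↑): 225 + 33 = 258°

258°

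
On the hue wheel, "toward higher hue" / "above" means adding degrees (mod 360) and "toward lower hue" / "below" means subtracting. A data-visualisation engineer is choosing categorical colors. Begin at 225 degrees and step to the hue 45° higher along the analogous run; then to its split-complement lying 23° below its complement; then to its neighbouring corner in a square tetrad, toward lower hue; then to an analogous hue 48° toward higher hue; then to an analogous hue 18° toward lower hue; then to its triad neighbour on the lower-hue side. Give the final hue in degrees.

247°

225 + 45 = 270°   (analog 45° ↑)
270 + 157 = 427 → 427 − 360 = 67°   (split-comp 23° ↓)
67 − 90 = -23 → -23 + 360 = 337°   (square ↓)
337 + 48 = 385 → 385 − 360 = 25°   (analog 48° ↑)
25 − 18 = 7°   (analog 18° ↓)
7 − 120 = -113 → -113 + 360 = 247°   (triadic ↓)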